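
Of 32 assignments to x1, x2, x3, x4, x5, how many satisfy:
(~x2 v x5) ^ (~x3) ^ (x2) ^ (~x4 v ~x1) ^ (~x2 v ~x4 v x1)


CNF with 5 clauses over 5 vars (32 assignments).
An assignment satisfies CNF iff every clause has >=1 true literal.
Check each row (bits = x1,x2,x3,x4,x5; clause T/F shown):
  row 0 [00000]: clauses=TTFTT -> 0
  row 1 [00001]: clauses=TTFTT -> 0
  row 2 [00010]: clauses=TTFTT -> 0
  row 3 [00011]: clauses=TTFTT -> 0
  row 4 [00100]: clauses=TFFTT -> 0
  row 5 [00101]: clauses=TFFTT -> 0
  row 6 [00110]: clauses=TFFTT -> 0
  row 7 [00111]: clauses=TFFTT -> 0
  row 8 [01000]: clauses=FTTTT -> 0
  row 9 [01001]: clauses=TTTTT -> 1
  row 10 [01010]: clauses=FTTTF -> 0
  row 11 [01011]: clauses=TTTTF -> 0
  row 12 [01100]: clauses=FFTTT -> 0
  row 13 [01101]: clauses=TFTTT -> 0
  row 14 [01110]: clauses=FFTTF -> 0
  row 15 [01111]: clauses=TFTTF -> 0
  row 16 [10000]: clauses=TTFTT -> 0
  row 17 [10001]: clauses=TTFTT -> 0
  row 18 [10010]: clauses=TTFFT -> 0
  row 19 [10011]: clauses=TTFFT -> 0
  row 20 [10100]: clauses=TFFTT -> 0
  row 21 [10101]: clauses=TFFTT -> 0
  row 22 [10110]: clauses=TFFFT -> 0
  row 23 [10111]: clauses=TFFFT -> 0
  row 24 [11000]: clauses=FTTTT -> 0
  row 25 [11001]: clauses=TTTTT -> 1
  row 26 [11010]: clauses=FTTFT -> 0
  row 27 [11011]: clauses=TTTFT -> 0
  row 28 [11100]: clauses=FFTTT -> 0
  row 29 [11101]: clauses=TFTTT -> 0
  row 30 [11110]: clauses=FFTFT -> 0
  row 31 [11111]: clauses=TFTFT -> 0
Full result column, 8 rows per line (x1,x2 fixed per line; x3,x4,x5 runs 000..111 left to right):
  rows 0-7 [x1,x2=00]: 00000000  (ones: 0)
  rows 8-15 [x1,x2=01]: 01000000  (ones: 1)
  rows 16-23 [x1,x2=10]: 00000000  (ones: 0)
  rows 24-31 [x1,x2=11]: 01000000  (ones: 1)
Satisfying assignments = 0+1+0+1 = 2

2


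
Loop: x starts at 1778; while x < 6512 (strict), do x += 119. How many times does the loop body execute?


Step 1: x goes from 1778 toward 6512 by 119; the body runs while x<6512, so iterations = ceil((bound-start)/step)
Step 2: Distance=4734
Step 3: ceil(4734/119)=40

40


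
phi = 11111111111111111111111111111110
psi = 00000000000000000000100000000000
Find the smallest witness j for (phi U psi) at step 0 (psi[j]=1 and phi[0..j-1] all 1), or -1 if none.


(phi U psi) at 0: need smallest j with psi[j]=1 and phi[i]=1 for all i in [0,j).
Scan from step 0:
  step 0: phi=1, psi=0 -> continue
  step 1: phi=1, psi=0 -> continue
  step 2: phi=1, psi=0 -> continue
  step 3: phi=1, psi=0 -> continue
  step 20: psi=1 and phi held for [0,20) -> witness found
Witness step = 20

20


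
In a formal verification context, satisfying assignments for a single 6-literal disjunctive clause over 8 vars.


Step 1: Total=2^8=256
Step 2: Unsat when all 6 false: 2^2=4
Step 3: Sat=256-4=252

252


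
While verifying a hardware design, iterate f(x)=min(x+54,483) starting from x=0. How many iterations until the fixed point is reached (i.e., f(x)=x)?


Step 1: x=0, cap=483, increment=54
Step 2: x grows by 54 each step until capped at 483; fixed point is x=483
Step 3: iterations = ceil(483/54) = 9

9


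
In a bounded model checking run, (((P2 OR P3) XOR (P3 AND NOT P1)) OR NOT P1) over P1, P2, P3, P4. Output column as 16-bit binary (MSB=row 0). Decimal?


Formula: (((P2 OR P3) XOR (P3 AND NOT P1)) OR NOT P1) over P1, P2, P3, P4 (16 rows)
Evaluate each row (bits = P1,P2,P3,P4, MSB first):
  row 0 [0000]: (((0 OR 0) XOR (0 AND NOT 0)) OR NOT 0) -> 1
  row 1 [0001]: (((0 OR 0) XOR (0 AND NOT 0)) OR NOT 0) -> 1
  row 2 [0010]: (((0 OR 1) XOR (1 AND NOT 0)) OR NOT 0) -> 1
  row 3 [0011]: (((0 OR 1) XOR (1 AND NOT 0)) OR NOT 0) -> 1
  row 4 [0100]: (((1 OR 0) XOR (0 AND NOT 0)) OR NOT 0) -> 1
  row 5 [0101]: (((1 OR 0) XOR (0 AND NOT 0)) OR NOT 0) -> 1
  row 6 [0110]: (((1 OR 1) XOR (1 AND NOT 0)) OR NOT 0) -> 1
  row 7 [0111]: (((1 OR 1) XOR (1 AND NOT 0)) OR NOT 0) -> 1
  row 8 [1000]: (((0 OR 0) XOR (0 AND NOT 1)) OR NOT 1) -> 0
  row 9 [1001]: (((0 OR 0) XOR (0 AND NOT 1)) OR NOT 1) -> 0
  row 10 [1010]: (((0 OR 1) XOR (1 AND NOT 1)) OR NOT 1) -> 1
  row 11 [1011]: (((0 OR 1) XOR (1 AND NOT 1)) OR NOT 1) -> 1
  row 12 [1100]: (((1 OR 0) XOR (0 AND NOT 1)) OR NOT 1) -> 1
  row 13 [1101]: (((1 OR 0) XOR (0 AND NOT 1)) OR NOT 1) -> 1
  row 14 [1110]: (((1 OR 1) XOR (1 AND NOT 1)) OR NOT 1) -> 1
  row 15 [1111]: (((1 OR 1) XOR (1 AND NOT 1)) OR NOT 1) -> 1
Full result column, 4 rows per line (P1,P2 fixed per line; P3,P4 runs 00..11 left to right):
  rows 0-3 [P1,P2=00]: 1111  = hex F
  rows 4-7 [P1,P2=01]: 1111  = hex F
  rows 8-11 [P1,P2=10]: 0011  = hex 3
  rows 12-15 [P1,P2=11]: 1111  = hex F
Output column (row 0 .. row 15) = 1111111100111111
Output column grouped in 4s = 1111 1111 0011 1111 = 0xFF3F
Convert to decimal digit by digit (value = value*16 + digit):
  F -> 15
  15*16 + 15 (F) = 255
  255*16 + 3 = 4083
  4083*16 + 15 (F) = 65343
Decimal = 65343

65343


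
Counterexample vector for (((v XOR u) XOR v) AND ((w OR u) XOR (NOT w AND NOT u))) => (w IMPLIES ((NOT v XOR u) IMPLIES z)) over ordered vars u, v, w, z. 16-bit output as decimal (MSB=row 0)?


F1 = (((v XOR u) XOR v) AND ((w OR u) XOR (NOT w AND NOT u)))
F2 = (w IMPLIES ((NOT v XOR u) IMPLIES z))
Counterexample to F1=>F2 is where F1=1 and F2=0.
Evaluate each row (bits = u,v,w,z, MSB first):
  row 0 [0000]: F1=0 F2=1 -> F1&~F2 -> 0
  row 1 [0001]: F1=0 F2=1 -> F1&~F2 -> 0
  row 2 [0010]: F1=0 F2=0 -> F1&~F2 -> 0
  row 3 [0011]: F1=0 F2=1 -> F1&~F2 -> 0
  row 4 [0100]: F1=0 F2=1 -> F1&~F2 -> 0
  row 5 [0101]: F1=0 F2=1 -> F1&~F2 -> 0
  row 6 [0110]: F1=0 F2=1 -> F1&~F2 -> 0
  row 7 [0111]: F1=0 F2=1 -> F1&~F2 -> 0
  row 8 [1000]: F1=1 F2=1 -> F1&~F2 -> 0
  row 9 [1001]: F1=1 F2=1 -> F1&~F2 -> 0
  row 10 [1010]: F1=1 F2=1 -> F1&~F2 -> 0
  row 11 [1011]: F1=1 F2=1 -> F1&~F2 -> 0
  row 12 [1100]: F1=1 F2=1 -> F1&~F2 -> 0
  row 13 [1101]: F1=1 F2=1 -> F1&~F2 -> 0
  row 14 [1110]: F1=1 F2=0 -> F1&~F2 -> 1
  row 15 [1111]: F1=1 F2=1 -> F1&~F2 -> 0
Full result column, 4 rows per line (u,v fixed per line; w,z runs 00..11 left to right):
  rows 0-3 [u,v=00]: 0000  = hex 0
  rows 4-7 [u,v=01]: 0000  = hex 0
  rows 8-11 [u,v=10]: 0000  = hex 0
  rows 12-15 [u,v=11]: 0010  = hex 2
Counterexample vector (row 0 .. row 15) = 0000000000000010
Output column grouped in 4s = 0000 0000 0000 0010 = 0x0002
Convert to decimal digit by digit (value = value*16 + digit):
  0 -> 0
  0*16 + 0 = 0
  0*16 + 0 = 0
  0*16 + 2 = 2
Decimal = 2

2


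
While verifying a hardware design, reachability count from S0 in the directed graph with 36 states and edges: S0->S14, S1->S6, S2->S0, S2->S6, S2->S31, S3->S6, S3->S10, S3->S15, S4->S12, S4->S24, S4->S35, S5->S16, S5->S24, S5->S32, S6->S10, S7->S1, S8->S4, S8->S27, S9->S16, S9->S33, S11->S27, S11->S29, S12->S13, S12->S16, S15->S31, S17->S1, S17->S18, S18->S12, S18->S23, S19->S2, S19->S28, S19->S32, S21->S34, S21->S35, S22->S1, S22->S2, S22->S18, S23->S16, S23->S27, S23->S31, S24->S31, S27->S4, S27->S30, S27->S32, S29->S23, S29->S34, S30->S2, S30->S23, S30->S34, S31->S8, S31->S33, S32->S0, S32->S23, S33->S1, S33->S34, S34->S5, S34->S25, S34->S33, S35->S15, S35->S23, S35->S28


BFS from S0:
  layer 0: {S0}
  layer 1: {S14}
Reachable set: {S0, S14}
Count = 2

2


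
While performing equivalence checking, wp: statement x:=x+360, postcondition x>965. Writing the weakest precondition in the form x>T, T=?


Formula: wp(x:=E, P) = P[E/x] (substitute E for x in postcondition)
Step 1: Postcondition: x>965
Step 2: Substitute x+360 for x: x+360>965
Step 3: Solve for x: x > 965-360 = 605

605


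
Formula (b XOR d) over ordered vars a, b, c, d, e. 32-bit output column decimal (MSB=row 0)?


Formula: (b XOR d) over a, b, c, d, e (32 rows)
Evaluate each row (bits = a,b,c,d,e, MSB first):
  row 0 [00000]: (0 XOR 0) -> 0
  row 1 [00001]: (0 XOR 0) -> 0
  row 2 [00010]: (0 XOR 1) -> 1
  row 3 [00011]: (0 XOR 1) -> 1
  row 4 [00100]: (0 XOR 0) -> 0
  row 5 [00101]: (0 XOR 0) -> 0
  row 6 [00110]: (0 XOR 1) -> 1
  row 7 [00111]: (0 XOR 1) -> 1
  row 8 [01000]: (1 XOR 0) -> 1
  row 9 [01001]: (1 XOR 0) -> 1
  row 10 [01010]: (1 XOR 1) -> 0
  row 11 [01011]: (1 XOR 1) -> 0
  row 12 [01100]: (1 XOR 0) -> 1
  row 13 [01101]: (1 XOR 0) -> 1
  row 14 [01110]: (1 XOR 1) -> 0
  row 15 [01111]: (1 XOR 1) -> 0
  row 16 [10000]: (0 XOR 0) -> 0
  row 17 [10001]: (0 XOR 0) -> 0
  row 18 [10010]: (0 XOR 1) -> 1
  row 19 [10011]: (0 XOR 1) -> 1
  row 20 [10100]: (0 XOR 0) -> 0
  row 21 [10101]: (0 XOR 0) -> 0
  row 22 [10110]: (0 XOR 1) -> 1
  row 23 [10111]: (0 XOR 1) -> 1
  row 24 [11000]: (1 XOR 0) -> 1
  row 25 [11001]: (1 XOR 0) -> 1
  row 26 [11010]: (1 XOR 1) -> 0
  row 27 [11011]: (1 XOR 1) -> 0
  row 28 [11100]: (1 XOR 0) -> 1
  row 29 [11101]: (1 XOR 0) -> 1
  row 30 [11110]: (1 XOR 1) -> 0
  row 31 [11111]: (1 XOR 1) -> 0
Full result column, 4 rows per line (a,b,c fixed per line; d,e runs 00..11 left to right):
  rows 0-3 [a,b,c=000]: 0011  = hex 3
  rows 4-7 [a,b,c=001]: 0011  = hex 3
  rows 8-11 [a,b,c=010]: 1100  = hex C
  rows 12-15 [a,b,c=011]: 1100  = hex C
  rows 16-19 [a,b,c=100]: 0011  = hex 3
  rows 20-23 [a,b,c=101]: 0011  = hex 3
  rows 24-27 [a,b,c=110]: 1100  = hex C
  rows 28-31 [a,b,c=111]: 1100  = hex C
Output column (row 0 .. row 31) = 00110011110011000011001111001100
Output column grouped in 4s = 0011 0011 1100 1100 0011 0011 1100 1100 = 0x33CC33CC
Convert to decimal digit by digit (value = value*16 + digit):
  3 -> 3
  3*16 + 3 = 51
  51*16 + 12 (C) = 828
  828*16 + 12 (C) = 13260
  13260*16 + 3 = 212163
  212163*16 + 3 = 3394611
  3394611*16 + 12 (C) = 54313788
  54313788*16 + 12 (C) = 869020620
Decimal = 869020620

869020620


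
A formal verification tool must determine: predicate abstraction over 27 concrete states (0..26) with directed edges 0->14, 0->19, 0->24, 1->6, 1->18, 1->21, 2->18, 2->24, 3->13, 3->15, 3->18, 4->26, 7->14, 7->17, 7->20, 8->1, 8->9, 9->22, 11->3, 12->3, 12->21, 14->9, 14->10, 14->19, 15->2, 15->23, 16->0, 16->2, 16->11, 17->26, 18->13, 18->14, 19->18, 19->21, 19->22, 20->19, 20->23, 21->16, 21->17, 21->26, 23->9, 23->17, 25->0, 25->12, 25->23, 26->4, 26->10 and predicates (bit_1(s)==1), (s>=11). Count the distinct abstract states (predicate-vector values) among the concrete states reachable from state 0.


BFS from 0:
Concrete reachable: {0, 2, 3, 4, 9, 10, 11, 13, 14, 15, 16, 17, 18, 19, 21, 22, 23, 24, 26}
Abstract via predicates (bit_1(s)==1), (s>=11):
  (0,0) <- {0, 4, 9}
  (0,1) <- {13, 16, 17, 21, 24}
  (1,0) <- {2, 3, 10}
  (1,1) <- {11, 14, 15, 18, 19, 22, 23, 26}
Distinct abstract states = 4

4


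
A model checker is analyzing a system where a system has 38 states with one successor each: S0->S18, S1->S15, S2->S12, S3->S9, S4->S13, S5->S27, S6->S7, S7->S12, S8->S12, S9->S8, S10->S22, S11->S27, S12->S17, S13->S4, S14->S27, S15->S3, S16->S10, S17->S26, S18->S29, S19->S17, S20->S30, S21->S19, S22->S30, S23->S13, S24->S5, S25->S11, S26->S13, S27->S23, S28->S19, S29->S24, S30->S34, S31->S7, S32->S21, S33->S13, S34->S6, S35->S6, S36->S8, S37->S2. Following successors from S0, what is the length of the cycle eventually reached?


Trace from S0 until a state repeats:
  S0 -> S18 -> S29 -> S24 -> S5 -> S27 -> S23 -> S13 -> S4 -> S13
S13 first seen at step 7, revisited at step 9.
Cycle length = 9 - 7 = 2

2


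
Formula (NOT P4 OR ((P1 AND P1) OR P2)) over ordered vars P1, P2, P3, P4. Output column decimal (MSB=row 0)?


Formula: (NOT P4 OR ((P1 AND P1) OR P2)) over P1, P2, P3, P4 (16 rows)
Evaluate each row (bits = P1,P2,P3,P4, MSB first):
  row 0 [0000]: (NOT 0 OR ((0 AND 0) OR 0)) -> 1
  row 1 [0001]: (NOT 1 OR ((0 AND 0) OR 0)) -> 0
  row 2 [0010]: (NOT 0 OR ((0 AND 0) OR 0)) -> 1
  row 3 [0011]: (NOT 1 OR ((0 AND 0) OR 0)) -> 0
  row 4 [0100]: (NOT 0 OR ((0 AND 0) OR 1)) -> 1
  row 5 [0101]: (NOT 1 OR ((0 AND 0) OR 1)) -> 1
  row 6 [0110]: (NOT 0 OR ((0 AND 0) OR 1)) -> 1
  row 7 [0111]: (NOT 1 OR ((0 AND 0) OR 1)) -> 1
  row 8 [1000]: (NOT 0 OR ((1 AND 1) OR 0)) -> 1
  row 9 [1001]: (NOT 1 OR ((1 AND 1) OR 0)) -> 1
  row 10 [1010]: (NOT 0 OR ((1 AND 1) OR 0)) -> 1
  row 11 [1011]: (NOT 1 OR ((1 AND 1) OR 0)) -> 1
  row 12 [1100]: (NOT 0 OR ((1 AND 1) OR 1)) -> 1
  row 13 [1101]: (NOT 1 OR ((1 AND 1) OR 1)) -> 1
  row 14 [1110]: (NOT 0 OR ((1 AND 1) OR 1)) -> 1
  row 15 [1111]: (NOT 1 OR ((1 AND 1) OR 1)) -> 1
Full result column, 4 rows per line (P1,P2 fixed per line; P3,P4 runs 00..11 left to right):
  rows 0-3 [P1,P2=00]: 1010  = hex A
  rows 4-7 [P1,P2=01]: 1111  = hex F
  rows 8-11 [P1,P2=10]: 1111  = hex F
  rows 12-15 [P1,P2=11]: 1111  = hex F
Output column (row 0 .. row 15) = 1010111111111111
Output column grouped in 4s = 1010 1111 1111 1111 = 0xAFFF
Convert to decimal digit by digit (value = value*16 + digit):
  A -> 10
  10*16 + 15 (F) = 175
  175*16 + 15 (F) = 2815
  2815*16 + 15 (F) = 45055
Decimal = 45055

45055


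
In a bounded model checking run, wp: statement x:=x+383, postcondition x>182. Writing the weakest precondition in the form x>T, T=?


Formula: wp(x:=E, P) = P[E/x] (substitute E for x in postcondition)
Step 1: Postcondition: x>182
Step 2: Substitute x+383 for x: x+383>182
Step 3: Solve for x: x > 182-383 = -201

-201


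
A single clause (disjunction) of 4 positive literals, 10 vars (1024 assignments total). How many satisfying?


Step 1: Total=2^10=1024
Step 2: Unsat when all 4 false: 2^6=64
Step 3: Sat=1024-64=960

960


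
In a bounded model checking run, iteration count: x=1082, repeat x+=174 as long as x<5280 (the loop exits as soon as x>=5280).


Step 1: x goes from 1082 toward 5280 by 174; the body runs while x<5280, so iterations = ceil((bound-start)/step)
Step 2: Distance=4198
Step 3: ceil(4198/174)=25

25


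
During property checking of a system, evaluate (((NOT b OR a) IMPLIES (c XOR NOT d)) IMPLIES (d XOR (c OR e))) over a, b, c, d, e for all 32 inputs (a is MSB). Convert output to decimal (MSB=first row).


Formula: (((NOT b OR a) IMPLIES (c XOR NOT d)) IMPLIES (d XOR (c OR e))) over a, b, c, d, e (32 rows)
Evaluate each row (bits = a,b,c,d,e, MSB first):
  row 0 [00000]: (((NOT 0 OR 0) IMPLIES (0 XOR NOT 0)) IMPLIES (0 XOR (0 OR 0))) -> 0
  row 1 [00001]: (((NOT 0 OR 0) IMPLIES (0 XOR NOT 0)) IMPLIES (0 XOR (0 OR 1))) -> 1
  row 2 [00010]: (((NOT 0 OR 0) IMPLIES (0 XOR NOT 1)) IMPLIES (1 XOR (0 OR 0))) -> 1
  row 3 [00011]: (((NOT 0 OR 0) IMPLIES (0 XOR NOT 1)) IMPLIES (1 XOR (0 OR 1))) -> 1
  row 4 [00100]: (((NOT 0 OR 0) IMPLIES (1 XOR NOT 0)) IMPLIES (0 XOR (1 OR 0))) -> 1
  row 5 [00101]: (((NOT 0 OR 0) IMPLIES (1 XOR NOT 0)) IMPLIES (0 XOR (1 OR 1))) -> 1
  row 6 [00110]: (((NOT 0 OR 0) IMPLIES (1 XOR NOT 1)) IMPLIES (1 XOR (1 OR 0))) -> 0
  row 7 [00111]: (((NOT 0 OR 0) IMPLIES (1 XOR NOT 1)) IMPLIES (1 XOR (1 OR 1))) -> 0
  row 8 [01000]: (((NOT 1 OR 0) IMPLIES (0 XOR NOT 0)) IMPLIES (0 XOR (0 OR 0))) -> 0
  row 9 [01001]: (((NOT 1 OR 0) IMPLIES (0 XOR NOT 0)) IMPLIES (0 XOR (0 OR 1))) -> 1
  row 10 [01010]: (((NOT 1 OR 0) IMPLIES (0 XOR NOT 1)) IMPLIES (1 XOR (0 OR 0))) -> 1
  row 11 [01011]: (((NOT 1 OR 0) IMPLIES (0 XOR NOT 1)) IMPLIES (1 XOR (0 OR 1))) -> 0
  row 12 [01100]: (((NOT 1 OR 0) IMPLIES (1 XOR NOT 0)) IMPLIES (0 XOR (1 OR 0))) -> 1
  row 13 [01101]: (((NOT 1 OR 0) IMPLIES (1 XOR NOT 0)) IMPLIES (0 XOR (1 OR 1))) -> 1
  row 14 [01110]: (((NOT 1 OR 0) IMPLIES (1 XOR NOT 1)) IMPLIES (1 XOR (1 OR 0))) -> 0
  row 15 [01111]: (((NOT 1 OR 0) IMPLIES (1 XOR NOT 1)) IMPLIES (1 XOR (1 OR 1))) -> 0
  row 16 [10000]: (((NOT 0 OR 1) IMPLIES (0 XOR NOT 0)) IMPLIES (0 XOR (0 OR 0))) -> 0
  row 17 [10001]: (((NOT 0 OR 1) IMPLIES (0 XOR NOT 0)) IMPLIES (0 XOR (0 OR 1))) -> 1
  row 18 [10010]: (((NOT 0 OR 1) IMPLIES (0 XOR NOT 1)) IMPLIES (1 XOR (0 OR 0))) -> 1
  row 19 [10011]: (((NOT 0 OR 1) IMPLIES (0 XOR NOT 1)) IMPLIES (1 XOR (0 OR 1))) -> 1
  row 20 [10100]: (((NOT 0 OR 1) IMPLIES (1 XOR NOT 0)) IMPLIES (0 XOR (1 OR 0))) -> 1
  row 21 [10101]: (((NOT 0 OR 1) IMPLIES (1 XOR NOT 0)) IMPLIES (0 XOR (1 OR 1))) -> 1
  row 22 [10110]: (((NOT 0 OR 1) IMPLIES (1 XOR NOT 1)) IMPLIES (1 XOR (1 OR 0))) -> 0
  row 23 [10111]: (((NOT 0 OR 1) IMPLIES (1 XOR NOT 1)) IMPLIES (1 XOR (1 OR 1))) -> 0
  row 24 [11000]: (((NOT 1 OR 1) IMPLIES (0 XOR NOT 0)) IMPLIES (0 XOR (0 OR 0))) -> 0
  row 25 [11001]: (((NOT 1 OR 1) IMPLIES (0 XOR NOT 0)) IMPLIES (0 XOR (0 OR 1))) -> 1
  row 26 [11010]: (((NOT 1 OR 1) IMPLIES (0 XOR NOT 1)) IMPLIES (1 XOR (0 OR 0))) -> 1
  row 27 [11011]: (((NOT 1 OR 1) IMPLIES (0 XOR NOT 1)) IMPLIES (1 XOR (0 OR 1))) -> 1
  row 28 [11100]: (((NOT 1 OR 1) IMPLIES (1 XOR NOT 0)) IMPLIES (0 XOR (1 OR 0))) -> 1
  row 29 [11101]: (((NOT 1 OR 1) IMPLIES (1 XOR NOT 0)) IMPLIES (0 XOR (1 OR 1))) -> 1
  row 30 [11110]: (((NOT 1 OR 1) IMPLIES (1 XOR NOT 1)) IMPLIES (1 XOR (1 OR 0))) -> 0
  row 31 [11111]: (((NOT 1 OR 1) IMPLIES (1 XOR NOT 1)) IMPLIES (1 XOR (1 OR 1))) -> 0
Full result column, 4 rows per line (a,b,c fixed per line; d,e runs 00..11 left to right):
  rows 0-3 [a,b,c=000]: 0111  = hex 7
  rows 4-7 [a,b,c=001]: 1100  = hex C
  rows 8-11 [a,b,c=010]: 0110  = hex 6
  rows 12-15 [a,b,c=011]: 1100  = hex C
  rows 16-19 [a,b,c=100]: 0111  = hex 7
  rows 20-23 [a,b,c=101]: 1100  = hex C
  rows 24-27 [a,b,c=110]: 0111  = hex 7
  rows 28-31 [a,b,c=111]: 1100  = hex C
Output column (row 0 .. row 31) = 01111100011011000111110001111100
Output column grouped in 4s = 0111 1100 0110 1100 0111 1100 0111 1100 = 0x7C6C7C7C
Convert to decimal digit by digit (value = value*16 + digit):
  7 -> 7
  7*16 + 12 (C) = 124
  124*16 + 6 = 1990
  1990*16 + 12 (C) = 31852
  31852*16 + 7 = 509639
  509639*16 + 12 (C) = 8154236
  8154236*16 + 7 = 130467783
  130467783*16 + 12 (C) = 2087484540
Decimal = 2087484540

2087484540


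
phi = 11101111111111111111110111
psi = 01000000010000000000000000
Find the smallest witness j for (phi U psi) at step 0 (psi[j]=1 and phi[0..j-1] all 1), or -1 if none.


(phi U psi) at 0: need smallest j with psi[j]=1 and phi[i]=1 for all i in [0,j).
Scan from step 0:
  step 0: phi=1, psi=0 -> continue
  step 1: psi=1 and phi held for [0,1) -> witness found
Witness step = 1

1


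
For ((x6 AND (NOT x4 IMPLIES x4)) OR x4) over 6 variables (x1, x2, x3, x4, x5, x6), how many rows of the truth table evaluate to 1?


Formula: ((x6 AND (NOT x4 IMPLIES x4)) OR x4) over 6 vars (64 rows)
Evaluate each row (x1, x2, x3, x4, x5, x6 as bits, MSB first):
  row 0 [000000]: ((0 AND (NOT 0 IMPLIES 0)) OR 0) -> 0
  row 1 [000001]: ((1 AND (NOT 0 IMPLIES 0)) OR 0) -> 0
  row 2 [000010]: ((0 AND (NOT 0 IMPLIES 0)) OR 0) -> 0
  row 3 [000011]: ((1 AND (NOT 0 IMPLIES 0)) OR 0) -> 0
  row 4 [000100]: ((0 AND (NOT 1 IMPLIES 1)) OR 1) -> 1
  (every remaining row is evaluated the same way; all 64 results are listed next)
Full result column, 8 rows per line (x1,x2,x3 fixed per line; x4,x5,x6 runs 000..111 left to right):
  rows 0-7 [x1,x2,x3=000]: 00001111  (ones: 4)
  rows 8-15 [x1,x2,x3=001]: 00001111  (ones: 4)
  rows 16-23 [x1,x2,x3=010]: 00001111  (ones: 4)
  rows 24-31 [x1,x2,x3=011]: 00001111  (ones: 4)
  rows 32-39 [x1,x2,x3=100]: 00001111  (ones: 4)
  rows 40-47 [x1,x2,x3=101]: 00001111  (ones: 4)
  rows 48-55 [x1,x2,x3=110]: 00001111  (ones: 4)
  rows 56-63 [x1,x2,x3=111]: 00001111  (ones: 4)
Count of 1-rows = 4+4+4+4+4+4+4+4 = 32

32


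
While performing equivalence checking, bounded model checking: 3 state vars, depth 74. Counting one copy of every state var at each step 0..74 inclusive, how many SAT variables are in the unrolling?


BMC unrolls to depth k, creating one copy of each state var for steps 0..k.
Step count = 74 + 1 = 75 (steps 0 through 74)
Vars per step = 3
Total = 3 * 75 = 225

225


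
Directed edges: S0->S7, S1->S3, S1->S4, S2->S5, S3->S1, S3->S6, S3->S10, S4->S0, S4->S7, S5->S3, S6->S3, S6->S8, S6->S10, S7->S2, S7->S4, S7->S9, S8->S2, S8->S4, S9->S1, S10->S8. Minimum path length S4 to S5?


BFS layer-by-layer from S4:
  dist 0: {S4}
  dist 1: {S0, S7}
  dist 2: {S2, S9}
  dist 3: {S1, S5}
  -> S5 reached at distance 3
Shortest path length = 3

3


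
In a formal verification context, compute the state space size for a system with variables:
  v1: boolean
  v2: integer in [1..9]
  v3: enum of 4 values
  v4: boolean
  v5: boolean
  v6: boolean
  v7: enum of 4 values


State space = product of domain sizes of all variables.
Domain sizes:
  v1 (boolean): 2
  v2 (integer in [1..9]): 9
  v3 (enum of 4 values): 4
  v4 (boolean): 2
  v5 (boolean): 2
  v6 (boolean): 2
  v7 (enum of 4 values): 4
Product = 2 * 9 * 4 * 2 * 2 * 2 * 4 = 2304

2304


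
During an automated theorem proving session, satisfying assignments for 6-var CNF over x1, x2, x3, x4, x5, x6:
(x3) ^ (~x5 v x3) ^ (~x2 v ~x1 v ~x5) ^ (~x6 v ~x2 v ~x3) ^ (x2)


CNF with 5 clauses over 6 vars (64 assignments).
An assignment satisfies CNF iff every clause has >=1 true literal.
Check each row (bits = x1,x2,x3,x4,x5,x6; clause T/F shown):
  row 0 [000000]: clauses=FTTTF -> 0
  row 1 [000001]: clauses=FTTTF -> 0
  row 2 [000010]: clauses=FFTTF -> 0
  row 3 [000011]: clauses=FFTTF -> 0
  row 4 [000100]: clauses=FTTTF -> 0
  (every remaining row is evaluated the same way; all 64 results are listed next)
Full result column, 8 rows per line (x1,x2,x3 fixed per line; x4,x5,x6 runs 000..111 left to right):
  rows 0-7 [x1,x2,x3=000]: 00000000  (ones: 0)
  rows 8-15 [x1,x2,x3=001]: 00000000  (ones: 0)
  rows 16-23 [x1,x2,x3=010]: 00000000  (ones: 0)
  rows 24-31 [x1,x2,x3=011]: 10101010  (ones: 4)
  rows 32-39 [x1,x2,x3=100]: 00000000  (ones: 0)
  rows 40-47 [x1,x2,x3=101]: 00000000  (ones: 0)
  rows 48-55 [x1,x2,x3=110]: 00000000  (ones: 0)
  rows 56-63 [x1,x2,x3=111]: 10001000  (ones: 2)
Satisfying assignments = 0+0+0+4+0+0+0+2 = 6

6


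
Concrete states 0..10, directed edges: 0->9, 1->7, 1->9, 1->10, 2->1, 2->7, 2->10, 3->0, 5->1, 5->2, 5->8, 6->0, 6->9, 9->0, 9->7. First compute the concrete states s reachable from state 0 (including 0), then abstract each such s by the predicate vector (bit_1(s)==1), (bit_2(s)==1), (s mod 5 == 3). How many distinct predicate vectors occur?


BFS from 0:
Concrete reachable: {0, 7, 9}
Abstract via predicates (bit_1(s)==1), (bit_2(s)==1), (s mod 5 == 3):
  (0,0,0) <- {0, 9}
  (1,1,0) <- {7}
Distinct abstract states = 2

2


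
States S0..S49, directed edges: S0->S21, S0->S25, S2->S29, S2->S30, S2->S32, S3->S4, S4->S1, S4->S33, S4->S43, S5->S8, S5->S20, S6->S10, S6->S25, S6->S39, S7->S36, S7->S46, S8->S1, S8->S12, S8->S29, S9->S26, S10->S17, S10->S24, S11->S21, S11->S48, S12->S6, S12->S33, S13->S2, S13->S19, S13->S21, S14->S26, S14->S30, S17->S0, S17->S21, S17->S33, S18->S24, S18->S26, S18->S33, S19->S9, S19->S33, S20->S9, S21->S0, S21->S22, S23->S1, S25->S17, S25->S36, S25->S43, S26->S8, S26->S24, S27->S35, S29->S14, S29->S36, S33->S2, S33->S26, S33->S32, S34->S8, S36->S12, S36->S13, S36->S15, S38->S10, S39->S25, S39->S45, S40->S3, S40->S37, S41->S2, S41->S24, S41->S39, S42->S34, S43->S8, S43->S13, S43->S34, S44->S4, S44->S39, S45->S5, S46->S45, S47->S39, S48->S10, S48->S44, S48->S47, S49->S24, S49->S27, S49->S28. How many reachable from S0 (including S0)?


BFS from S0:
  layer 0: {S0}
  layer 1: {S21, S25}
  layer 2: {S17, S22, S36, S43}
  layer 3: {S8, S12, S13, S15, S33, S34}
  layer 4: {S1, S2, S6, S19, S26, S29, S32}
  layer 5: {S9, S10, S14, S24, S30, S39}
  layer 6: {S45}
  layer 7: {S5}
  layer 8: {S20}
Reachable set: {S0, S1, S2, S5, S6, S8, S9, S10, S12, S13, S14, S15, S17, S19, S20, S21, S22, S24, S25, S26, S29, S30, S32, S33, S34, S36, S39, S43, S45}
Count = 29

29


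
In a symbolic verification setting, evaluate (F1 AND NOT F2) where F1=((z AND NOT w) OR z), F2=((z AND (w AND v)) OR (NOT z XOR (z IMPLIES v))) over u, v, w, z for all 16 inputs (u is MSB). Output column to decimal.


F1 = ((z AND NOT w) OR z)
F2 = ((z AND (w AND v)) OR (NOT z XOR (z IMPLIES v)))
Counterexample to F1=>F2 is where F1=1 and F2=0.
Evaluate each row (bits = u,v,w,z, MSB first):
  row 0 [0000]: F1=0 F2=0 -> F1&~F2 -> 0
  row 1 [0001]: F1=1 F2=0 -> F1&~F2 -> 1
  row 2 [0010]: F1=0 F2=0 -> F1&~F2 -> 0
  row 3 [0011]: F1=1 F2=0 -> F1&~F2 -> 1
  row 4 [0100]: F1=0 F2=0 -> F1&~F2 -> 0
  row 5 [0101]: F1=1 F2=1 -> F1&~F2 -> 0
  row 6 [0110]: F1=0 F2=0 -> F1&~F2 -> 0
  row 7 [0111]: F1=1 F2=1 -> F1&~F2 -> 0
  row 8 [1000]: F1=0 F2=0 -> F1&~F2 -> 0
  row 9 [1001]: F1=1 F2=0 -> F1&~F2 -> 1
  row 10 [1010]: F1=0 F2=0 -> F1&~F2 -> 0
  row 11 [1011]: F1=1 F2=0 -> F1&~F2 -> 1
  row 12 [1100]: F1=0 F2=0 -> F1&~F2 -> 0
  row 13 [1101]: F1=1 F2=1 -> F1&~F2 -> 0
  row 14 [1110]: F1=0 F2=0 -> F1&~F2 -> 0
  row 15 [1111]: F1=1 F2=1 -> F1&~F2 -> 0
Full result column, 4 rows per line (u,v fixed per line; w,z runs 00..11 left to right):
  rows 0-3 [u,v=00]: 0101  = hex 5
  rows 4-7 [u,v=01]: 0000  = hex 0
  rows 8-11 [u,v=10]: 0101  = hex 5
  rows 12-15 [u,v=11]: 0000  = hex 0
Counterexample vector (row 0 .. row 15) = 0101000001010000
Output column grouped in 4s = 0101 0000 0101 0000 = 0x5050
Convert to decimal digit by digit (value = value*16 + digit):
  5 -> 5
  5*16 + 0 = 80
  80*16 + 5 = 1285
  1285*16 + 0 = 20560
Decimal = 20560

20560


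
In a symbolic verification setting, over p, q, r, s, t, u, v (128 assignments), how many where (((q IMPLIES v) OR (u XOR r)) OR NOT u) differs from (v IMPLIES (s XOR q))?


F1 = (((q IMPLIES v) OR (u XOR r)) OR NOT u)
F2 = (v IMPLIES (s XOR q))
Evaluate both on each of 128 rows (bits = p,q,r,s,t,u,v):
  row 0 [0000000]: F1=1 F2=1 -> 0
  row 1 [0000001]: F1=1 F2=0 (differ) -> 1
  row 2 [0000010]: F1=1 F2=1 -> 0
  row 3 [0000011]: F1=1 F2=0 (differ) -> 1
  row 4 [0000100]: F1=1 F2=1 -> 0
  (every remaining row is evaluated the same way; all 128 results are listed next)
Full result column, 8 rows per line (p,q,r,s fixed per line; t,u,v runs 000..111 left to right):
  rows 0-7 [p,q,r,s=0000]: 01010101  (ones: 4)
  rows 8-15 [p,q,r,s=0001]: 00000000  (ones: 0)
  rows 16-23 [p,q,r,s=0010]: 01010101  (ones: 4)
  rows 24-31 [p,q,r,s=0011]: 00000000  (ones: 0)
  rows 32-39 [p,q,r,s=0100]: 00000000  (ones: 0)
  rows 40-47 [p,q,r,s=0101]: 01010101  (ones: 4)
  rows 48-55 [p,q,r,s=0110]: 00100010  (ones: 2)
  rows 56-63 [p,q,r,s=0111]: 01110111  (ones: 6)
  rows 64-71 [p,q,r,s=1000]: 01010101  (ones: 4)
  rows 72-79 [p,q,r,s=1001]: 00000000  (ones: 0)
  rows 80-87 [p,q,r,s=1010]: 01010101  (ones: 4)
  rows 88-95 [p,q,r,s=1011]: 00000000  (ones: 0)
  rows 96-103 [p,q,r,s=1100]: 00000000  (ones: 0)
  rows 104-111 [p,q,r,s=1101]: 01010101  (ones: 4)
  rows 112-119 [p,q,r,s=1110]: 00100010  (ones: 2)
  rows 120-127 [p,q,r,s=1111]: 01110111  (ones: 6)
Disagreements = 4+0+4+0+0+4+2+6+4+0+4+0+0+4+2+6 = 40

40


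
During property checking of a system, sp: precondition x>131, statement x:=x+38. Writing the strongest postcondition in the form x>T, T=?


Formula: sp(P, x:=E) = exists old_x. (x = E[old_x/x]) AND P[old_x/x] (old_x is the value of x before the assignment; eliminate old_x by solving x = E[old_x/x] for old_x)
Step 1: Precondition P: x>131, i.e. old_x > 131
Step 2: Assignment gives x = old_x + 38, so old_x = x - 38
Step 3: Substitute into P: x - 38 > 131
Step 4: Simplify: x > 131+38 = 169

169


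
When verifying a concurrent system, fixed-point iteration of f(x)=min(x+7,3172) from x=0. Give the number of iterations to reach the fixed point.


Step 1: x=0, cap=3172, increment=7
Step 2: x grows by 7 each step until capped at 3172; fixed point is x=3172
Step 3: iterations = ceil(3172/7) = 454

454


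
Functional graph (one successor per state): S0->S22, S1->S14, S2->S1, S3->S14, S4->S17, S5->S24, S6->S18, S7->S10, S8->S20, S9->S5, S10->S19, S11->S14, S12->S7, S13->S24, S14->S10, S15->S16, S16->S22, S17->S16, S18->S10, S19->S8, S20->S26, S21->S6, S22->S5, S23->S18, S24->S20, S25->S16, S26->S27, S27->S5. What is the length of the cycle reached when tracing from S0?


Trace from S0 until a state repeats:
  S0 -> S22 -> S5 -> S24 -> S20 -> S26 -> S27 -> S5
S5 first seen at step 2, revisited at step 7.
Cycle length = 7 - 2 = 5

5


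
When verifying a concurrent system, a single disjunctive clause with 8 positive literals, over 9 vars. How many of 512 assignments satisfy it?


Step 1: Total=2^9=512
Step 2: Unsat when all 8 false: 2^1=2
Step 3: Sat=512-2=510

510


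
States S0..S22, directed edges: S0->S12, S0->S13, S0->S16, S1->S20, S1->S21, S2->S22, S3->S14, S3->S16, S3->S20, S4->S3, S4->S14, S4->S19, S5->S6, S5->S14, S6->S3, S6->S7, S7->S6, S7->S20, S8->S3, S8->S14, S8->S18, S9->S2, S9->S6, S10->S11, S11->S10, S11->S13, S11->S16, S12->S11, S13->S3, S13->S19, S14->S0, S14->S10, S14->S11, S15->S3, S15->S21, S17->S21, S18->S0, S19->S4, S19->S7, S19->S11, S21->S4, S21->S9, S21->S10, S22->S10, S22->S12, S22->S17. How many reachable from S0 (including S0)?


BFS from S0:
  layer 0: {S0}
  layer 1: {S12, S13, S16}
  layer 2: {S3, S11, S19}
  layer 3: {S4, S7, S10, S14, S20}
  layer 4: {S6}
Reachable set: {S0, S3, S4, S6, S7, S10, S11, S12, S13, S14, S16, S19, S20}
Count = 13

13


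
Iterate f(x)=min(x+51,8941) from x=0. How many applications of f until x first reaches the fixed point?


Step 1: x=0, cap=8941, increment=51
Step 2: x grows by 51 each step until capped at 8941; fixed point is x=8941
Step 3: iterations = ceil(8941/51) = 176

176


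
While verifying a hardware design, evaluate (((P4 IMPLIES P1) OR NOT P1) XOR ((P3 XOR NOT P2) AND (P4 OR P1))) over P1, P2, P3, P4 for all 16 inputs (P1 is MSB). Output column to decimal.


Formula: (((P4 IMPLIES P1) OR NOT P1) XOR ((P3 XOR NOT P2) AND (P4 OR P1))) over P1, P2, P3, P4 (16 rows)
Evaluate each row (bits = P1,P2,P3,P4, MSB first):
  row 0 [0000]: (((0 IMPLIES 0) OR NOT 0) XOR ((0 XOR NOT 0) AND (0 OR 0))) -> 1
  row 1 [0001]: (((1 IMPLIES 0) OR NOT 0) XOR ((0 XOR NOT 0) AND (1 OR 0))) -> 0
  row 2 [0010]: (((0 IMPLIES 0) OR NOT 0) XOR ((1 XOR NOT 0) AND (0 OR 0))) -> 1
  row 3 [0011]: (((1 IMPLIES 0) OR NOT 0) XOR ((1 XOR NOT 0) AND (1 OR 0))) -> 1
  row 4 [0100]: (((0 IMPLIES 0) OR NOT 0) XOR ((0 XOR NOT 1) AND (0 OR 0))) -> 1
  row 5 [0101]: (((1 IMPLIES 0) OR NOT 0) XOR ((0 XOR NOT 1) AND (1 OR 0))) -> 1
  row 6 [0110]: (((0 IMPLIES 0) OR NOT 0) XOR ((1 XOR NOT 1) AND (0 OR 0))) -> 1
  row 7 [0111]: (((1 IMPLIES 0) OR NOT 0) XOR ((1 XOR NOT 1) AND (1 OR 0))) -> 0
  row 8 [1000]: (((0 IMPLIES 1) OR NOT 1) XOR ((0 XOR NOT 0) AND (0 OR 1))) -> 0
  row 9 [1001]: (((1 IMPLIES 1) OR NOT 1) XOR ((0 XOR NOT 0) AND (1 OR 1))) -> 0
  row 10 [1010]: (((0 IMPLIES 1) OR NOT 1) XOR ((1 XOR NOT 0) AND (0 OR 1))) -> 1
  row 11 [1011]: (((1 IMPLIES 1) OR NOT 1) XOR ((1 XOR NOT 0) AND (1 OR 1))) -> 1
  row 12 [1100]: (((0 IMPLIES 1) OR NOT 1) XOR ((0 XOR NOT 1) AND (0 OR 1))) -> 1
  row 13 [1101]: (((1 IMPLIES 1) OR NOT 1) XOR ((0 XOR NOT 1) AND (1 OR 1))) -> 1
  row 14 [1110]: (((0 IMPLIES 1) OR NOT 1) XOR ((1 XOR NOT 1) AND (0 OR 1))) -> 0
  row 15 [1111]: (((1 IMPLIES 1) OR NOT 1) XOR ((1 XOR NOT 1) AND (1 OR 1))) -> 0
Full result column, 4 rows per line (P1,P2 fixed per line; P3,P4 runs 00..11 left to right):
  rows 0-3 [P1,P2=00]: 1011  = hex B
  rows 4-7 [P1,P2=01]: 1110  = hex E
  rows 8-11 [P1,P2=10]: 0011  = hex 3
  rows 12-15 [P1,P2=11]: 1100  = hex C
Output column (row 0 .. row 15) = 1011111000111100
Output column grouped in 4s = 1011 1110 0011 1100 = 0xBE3C
Convert to decimal digit by digit (value = value*16 + digit):
  B -> 11
  11*16 + 14 (E) = 190
  190*16 + 3 = 3043
  3043*16 + 12 (C) = 48700
Decimal = 48700

48700


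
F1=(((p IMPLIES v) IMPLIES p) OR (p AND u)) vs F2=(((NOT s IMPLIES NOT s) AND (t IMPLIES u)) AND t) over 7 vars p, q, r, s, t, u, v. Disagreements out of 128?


F1 = (((p IMPLIES v) IMPLIES p) OR (p AND u))
F2 = (((NOT s IMPLIES NOT s) AND (t IMPLIES u)) AND t)
Evaluate both on each of 128 rows (bits = p,q,r,s,t,u,v):
  row 0 [0000000]: F1=0 F2=0 -> 0
  row 1 [0000001]: F1=0 F2=0 -> 0
  row 2 [0000010]: F1=0 F2=0 -> 0
  row 3 [0000011]: F1=0 F2=0 -> 0
  row 4 [0000100]: F1=0 F2=0 -> 0
  (every remaining row is evaluated the same way; all 128 results are listed next)
Full result column, 8 rows per line (p,q,r,s fixed per line; t,u,v runs 000..111 left to right):
  rows 0-7 [p,q,r,s=0000]: 00000011  (ones: 2)
  rows 8-15 [p,q,r,s=0001]: 00000011  (ones: 2)
  rows 16-23 [p,q,r,s=0010]: 00000011  (ones: 2)
  rows 24-31 [p,q,r,s=0011]: 00000011  (ones: 2)
  rows 32-39 [p,q,r,s=0100]: 00000011  (ones: 2)
  rows 40-47 [p,q,r,s=0101]: 00000011  (ones: 2)
  rows 48-55 [p,q,r,s=0110]: 00000011  (ones: 2)
  rows 56-63 [p,q,r,s=0111]: 00000011  (ones: 2)
  rows 64-71 [p,q,r,s=1000]: 11111100  (ones: 6)
  rows 72-79 [p,q,r,s=1001]: 11111100  (ones: 6)
  rows 80-87 [p,q,r,s=1010]: 11111100  (ones: 6)
  rows 88-95 [p,q,r,s=1011]: 11111100  (ones: 6)
  rows 96-103 [p,q,r,s=1100]: 11111100  (ones: 6)
  rows 104-111 [p,q,r,s=1101]: 11111100  (ones: 6)
  rows 112-119 [p,q,r,s=1110]: 11111100  (ones: 6)
  rows 120-127 [p,q,r,s=1111]: 11111100  (ones: 6)
Disagreements = 2+2+2+2+2+2+2+2+6+6+6+6+6+6+6+6 = 64

64


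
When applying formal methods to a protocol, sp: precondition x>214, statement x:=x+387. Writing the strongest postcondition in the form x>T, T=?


Formula: sp(P, x:=E) = exists old_x. (x = E[old_x/x]) AND P[old_x/x] (old_x is the value of x before the assignment; eliminate old_x by solving x = E[old_x/x] for old_x)
Step 1: Precondition P: x>214, i.e. old_x > 214
Step 2: Assignment gives x = old_x + 387, so old_x = x - 387
Step 3: Substitute into P: x - 387 > 214
Step 4: Simplify: x > 214+387 = 601

601


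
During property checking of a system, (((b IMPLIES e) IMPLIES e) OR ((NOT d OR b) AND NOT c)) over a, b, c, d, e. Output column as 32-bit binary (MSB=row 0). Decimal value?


Formula: (((b IMPLIES e) IMPLIES e) OR ((NOT d OR b) AND NOT c)) over a, b, c, d, e (32 rows)
Evaluate each row (bits = a,b,c,d,e, MSB first):
  row 0 [00000]: (((0 IMPLIES 0) IMPLIES 0) OR ((NOT 0 OR 0) AND NOT 0)) -> 1
  row 1 [00001]: (((0 IMPLIES 1) IMPLIES 1) OR ((NOT 0 OR 0) AND NOT 0)) -> 1
  row 2 [00010]: (((0 IMPLIES 0) IMPLIES 0) OR ((NOT 1 OR 0) AND NOT 0)) -> 0
  row 3 [00011]: (((0 IMPLIES 1) IMPLIES 1) OR ((NOT 1 OR 0) AND NOT 0)) -> 1
  row 4 [00100]: (((0 IMPLIES 0) IMPLIES 0) OR ((NOT 0 OR 0) AND NOT 1)) -> 0
  row 5 [00101]: (((0 IMPLIES 1) IMPLIES 1) OR ((NOT 0 OR 0) AND NOT 1)) -> 1
  row 6 [00110]: (((0 IMPLIES 0) IMPLIES 0) OR ((NOT 1 OR 0) AND NOT 1)) -> 0
  row 7 [00111]: (((0 IMPLIES 1) IMPLIES 1) OR ((NOT 1 OR 0) AND NOT 1)) -> 1
  row 8 [01000]: (((1 IMPLIES 0) IMPLIES 0) OR ((NOT 0 OR 1) AND NOT 0)) -> 1
  row 9 [01001]: (((1 IMPLIES 1) IMPLIES 1) OR ((NOT 0 OR 1) AND NOT 0)) -> 1
  row 10 [01010]: (((1 IMPLIES 0) IMPLIES 0) OR ((NOT 1 OR 1) AND NOT 0)) -> 1
  row 11 [01011]: (((1 IMPLIES 1) IMPLIES 1) OR ((NOT 1 OR 1) AND NOT 0)) -> 1
  row 12 [01100]: (((1 IMPLIES 0) IMPLIES 0) OR ((NOT 0 OR 1) AND NOT 1)) -> 1
  row 13 [01101]: (((1 IMPLIES 1) IMPLIES 1) OR ((NOT 0 OR 1) AND NOT 1)) -> 1
  row 14 [01110]: (((1 IMPLIES 0) IMPLIES 0) OR ((NOT 1 OR 1) AND NOT 1)) -> 1
  row 15 [01111]: (((1 IMPLIES 1) IMPLIES 1) OR ((NOT 1 OR 1) AND NOT 1)) -> 1
  row 16 [10000]: (((0 IMPLIES 0) IMPLIES 0) OR ((NOT 0 OR 0) AND NOT 0)) -> 1
  row 17 [10001]: (((0 IMPLIES 1) IMPLIES 1) OR ((NOT 0 OR 0) AND NOT 0)) -> 1
  row 18 [10010]: (((0 IMPLIES 0) IMPLIES 0) OR ((NOT 1 OR 0) AND NOT 0)) -> 0
  row 19 [10011]: (((0 IMPLIES 1) IMPLIES 1) OR ((NOT 1 OR 0) AND NOT 0)) -> 1
  row 20 [10100]: (((0 IMPLIES 0) IMPLIES 0) OR ((NOT 0 OR 0) AND NOT 1)) -> 0
  row 21 [10101]: (((0 IMPLIES 1) IMPLIES 1) OR ((NOT 0 OR 0) AND NOT 1)) -> 1
  row 22 [10110]: (((0 IMPLIES 0) IMPLIES 0) OR ((NOT 1 OR 0) AND NOT 1)) -> 0
  row 23 [10111]: (((0 IMPLIES 1) IMPLIES 1) OR ((NOT 1 OR 0) AND NOT 1)) -> 1
  row 24 [11000]: (((1 IMPLIES 0) IMPLIES 0) OR ((NOT 0 OR 1) AND NOT 0)) -> 1
  row 25 [11001]: (((1 IMPLIES 1) IMPLIES 1) OR ((NOT 0 OR 1) AND NOT 0)) -> 1
  row 26 [11010]: (((1 IMPLIES 0) IMPLIES 0) OR ((NOT 1 OR 1) AND NOT 0)) -> 1
  row 27 [11011]: (((1 IMPLIES 1) IMPLIES 1) OR ((NOT 1 OR 1) AND NOT 0)) -> 1
  row 28 [11100]: (((1 IMPLIES 0) IMPLIES 0) OR ((NOT 0 OR 1) AND NOT 1)) -> 1
  row 29 [11101]: (((1 IMPLIES 1) IMPLIES 1) OR ((NOT 0 OR 1) AND NOT 1)) -> 1
  row 30 [11110]: (((1 IMPLIES 0) IMPLIES 0) OR ((NOT 1 OR 1) AND NOT 1)) -> 1
  row 31 [11111]: (((1 IMPLIES 1) IMPLIES 1) OR ((NOT 1 OR 1) AND NOT 1)) -> 1
Full result column, 4 rows per line (a,b,c fixed per line; d,e runs 00..11 left to right):
  rows 0-3 [a,b,c=000]: 1101  = hex D
  rows 4-7 [a,b,c=001]: 0101  = hex 5
  rows 8-11 [a,b,c=010]: 1111  = hex F
  rows 12-15 [a,b,c=011]: 1111  = hex F
  rows 16-19 [a,b,c=100]: 1101  = hex D
  rows 20-23 [a,b,c=101]: 0101  = hex 5
  rows 24-27 [a,b,c=110]: 1111  = hex F
  rows 28-31 [a,b,c=111]: 1111  = hex F
Output column (row 0 .. row 31) = 11010101111111111101010111111111
Output column grouped in 4s = 1101 0101 1111 1111 1101 0101 1111 1111 = 0xD5FFD5FF
Convert to decimal digit by digit (value = value*16 + digit):
  D -> 13
  13*16 + 5 = 213
  213*16 + 15 (F) = 3423
  3423*16 + 15 (F) = 54783
  54783*16 + 13 (D) = 876541
  876541*16 + 5 = 14024661
  14024661*16 + 15 (F) = 224394591
  224394591*16 + 15 (F) = 3590313471
Decimal = 3590313471

3590313471


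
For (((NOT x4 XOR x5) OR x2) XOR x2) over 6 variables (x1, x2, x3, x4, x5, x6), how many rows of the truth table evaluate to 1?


Formula: (((NOT x4 XOR x5) OR x2) XOR x2) over 6 vars (64 rows)
Evaluate each row (x1, x2, x3, x4, x5, x6 as bits, MSB first):
  row 0 [000000]: (((NOT 0 XOR 0) OR 0) XOR 0) -> 1
  row 1 [000001]: (((NOT 0 XOR 0) OR 0) XOR 0) -> 1
  row 2 [000010]: (((NOT 0 XOR 1) OR 0) XOR 0) -> 0
  row 3 [000011]: (((NOT 0 XOR 1) OR 0) XOR 0) -> 0
  row 4 [000100]: (((NOT 1 XOR 0) OR 0) XOR 0) -> 0
  (every remaining row is evaluated the same way; all 64 results are listed next)
Full result column, 8 rows per line (x1,x2,x3 fixed per line; x4,x5,x6 runs 000..111 left to right):
  rows 0-7 [x1,x2,x3=000]: 11000011  (ones: 4)
  rows 8-15 [x1,x2,x3=001]: 11000011  (ones: 4)
  rows 16-23 [x1,x2,x3=010]: 00000000  (ones: 0)
  rows 24-31 [x1,x2,x3=011]: 00000000  (ones: 0)
  rows 32-39 [x1,x2,x3=100]: 11000011  (ones: 4)
  rows 40-47 [x1,x2,x3=101]: 11000011  (ones: 4)
  rows 48-55 [x1,x2,x3=110]: 00000000  (ones: 0)
  rows 56-63 [x1,x2,x3=111]: 00000000  (ones: 0)
Count of 1-rows = 4+4+0+0+4+4+0+0 = 16

16


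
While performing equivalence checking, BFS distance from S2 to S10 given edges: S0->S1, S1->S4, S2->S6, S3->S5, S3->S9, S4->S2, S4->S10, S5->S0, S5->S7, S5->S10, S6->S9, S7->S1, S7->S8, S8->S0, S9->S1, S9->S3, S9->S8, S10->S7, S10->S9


BFS layer-by-layer from S2:
  dist 0: {S2}
  dist 1: {S6}
  dist 2: {S9}
  dist 3: {S1, S3, S8}
  dist 4: {S0, S4, S5}
  dist 5: {S7, S10}
  -> S10 reached at distance 5
Shortest path length = 5

5


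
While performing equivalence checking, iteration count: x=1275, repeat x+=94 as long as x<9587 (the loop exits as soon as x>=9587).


Step 1: x goes from 1275 toward 9587 by 94; the body runs while x<9587, so iterations = ceil((bound-start)/step)
Step 2: Distance=8312
Step 3: ceil(8312/94)=89

89


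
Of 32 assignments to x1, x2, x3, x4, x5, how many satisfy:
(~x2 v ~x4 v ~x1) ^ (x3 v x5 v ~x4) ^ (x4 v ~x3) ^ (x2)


CNF with 4 clauses over 5 vars (32 assignments).
An assignment satisfies CNF iff every clause has >=1 true literal.
Check each row (bits = x1,x2,x3,x4,x5; clause T/F shown):
  row 0 [00000]: clauses=TTTF -> 0
  row 1 [00001]: clauses=TTTF -> 0
  row 2 [00010]: clauses=TFTF -> 0
  row 3 [00011]: clauses=TTTF -> 0
  row 4 [00100]: clauses=TTFF -> 0
  row 5 [00101]: clauses=TTFF -> 0
  row 6 [00110]: clauses=TTTF -> 0
  row 7 [00111]: clauses=TTTF -> 0
  row 8 [01000]: clauses=TTTT -> 1
  row 9 [01001]: clauses=TTTT -> 1
  row 10 [01010]: clauses=TFTT -> 0
  row 11 [01011]: clauses=TTTT -> 1
  row 12 [01100]: clauses=TTFT -> 0
  row 13 [01101]: clauses=TTFT -> 0
  row 14 [01110]: clauses=TTTT -> 1
  row 15 [01111]: clauses=TTTT -> 1
  row 16 [10000]: clauses=TTTF -> 0
  row 17 [10001]: clauses=TTTF -> 0
  row 18 [10010]: clauses=TFTF -> 0
  row 19 [10011]: clauses=TTTF -> 0
  row 20 [10100]: clauses=TTFF -> 0
  row 21 [10101]: clauses=TTFF -> 0
  row 22 [10110]: clauses=TTTF -> 0
  row 23 [10111]: clauses=TTTF -> 0
  row 24 [11000]: clauses=TTTT -> 1
  row 25 [11001]: clauses=TTTT -> 1
  row 26 [11010]: clauses=FFTT -> 0
  row 27 [11011]: clauses=FTTT -> 0
  row 28 [11100]: clauses=TTFT -> 0
  row 29 [11101]: clauses=TTFT -> 0
  row 30 [11110]: clauses=FTTT -> 0
  row 31 [11111]: clauses=FTTT -> 0
Full result column, 8 rows per line (x1,x2 fixed per line; x3,x4,x5 runs 000..111 left to right):
  rows 0-7 [x1,x2=00]: 00000000  (ones: 0)
  rows 8-15 [x1,x2=01]: 11010011  (ones: 5)
  rows 16-23 [x1,x2=10]: 00000000  (ones: 0)
  rows 24-31 [x1,x2=11]: 11000000  (ones: 2)
Satisfying assignments = 0+5+0+2 = 7

7
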